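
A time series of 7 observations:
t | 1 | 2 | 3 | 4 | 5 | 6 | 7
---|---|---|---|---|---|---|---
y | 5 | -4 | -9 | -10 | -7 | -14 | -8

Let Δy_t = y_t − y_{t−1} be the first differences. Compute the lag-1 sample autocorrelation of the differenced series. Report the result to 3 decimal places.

-0.245

First differences Δy: -9, -5, -1, 3, -7, 6
Mean of differences = -2.1667
Numerator Σ(Δy_t−Δȳ)(Δy_{t+1}−Δȳ) = -42.3611
Denominator Σ(Δy_t−Δȳ)² = 172.8333
r_1(Δy) = -42.3611 / 172.8333 = -0.245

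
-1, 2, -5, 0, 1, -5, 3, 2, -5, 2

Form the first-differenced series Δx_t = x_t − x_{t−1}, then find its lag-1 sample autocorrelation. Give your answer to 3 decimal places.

-0.542

First differences Δx: 3, -7, 5, 1, -6, 8, -1, -7, 7
Mean of differences = 0.3333
Numerator Σ(Δx_t−Δx̄)(Δx_{t+1}−Δx̄) = -152.7778
Denominator Σ(Δx_t−Δx̄)² = 282.0000
r_1(Δx) = -152.7778 / 282.0000 = -0.542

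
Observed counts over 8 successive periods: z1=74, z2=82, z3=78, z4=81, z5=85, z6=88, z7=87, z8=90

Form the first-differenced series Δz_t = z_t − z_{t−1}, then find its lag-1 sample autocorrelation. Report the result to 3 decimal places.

-0.488

First differences Δz: 8, -4, 3, 4, 3, -1, 3
Mean of differences = 2.2857
Numerator Σ(Δz_t−Δz̄)(Δz_{t+1}−Δz̄) = -42.6531
Denominator Σ(Δz_t−Δz̄)² = 87.4286
r_1(Δz) = -42.6531 / 87.4286 = -0.488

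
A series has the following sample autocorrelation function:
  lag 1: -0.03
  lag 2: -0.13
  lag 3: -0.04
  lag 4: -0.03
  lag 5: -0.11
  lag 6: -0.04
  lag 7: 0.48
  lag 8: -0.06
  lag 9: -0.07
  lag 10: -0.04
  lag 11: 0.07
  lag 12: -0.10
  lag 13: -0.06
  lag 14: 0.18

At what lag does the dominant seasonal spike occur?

The largest autocorrelation is r_7 = 0.48, with a weaker echo at lag 14 (0.18); the remaining lags stay at or below 0.07.
The dominant spike at lag 7 indicates a seasonal period of 7.

7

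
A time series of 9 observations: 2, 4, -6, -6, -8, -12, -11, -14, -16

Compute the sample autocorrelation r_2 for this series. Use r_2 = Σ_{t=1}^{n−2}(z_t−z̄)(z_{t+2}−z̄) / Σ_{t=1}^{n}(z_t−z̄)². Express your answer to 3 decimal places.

0.227

Mean z̄ = (2 + 4 − 6 − 6 − 8 − 12 − 11 − 14 − 16)/9 = -7.4444
Σ(z_t−z̄)(z_{t+2}−z̄) = (13.6420) + (16.5309) + (-0.8025) + (-6.5802) + (1.9753) + (29.8642) + (30.4198) = 85.0494
Denominator Σ(z_t−z̄)² = 374.2222
r_2 = 85.0494 / 374.2222 = 0.227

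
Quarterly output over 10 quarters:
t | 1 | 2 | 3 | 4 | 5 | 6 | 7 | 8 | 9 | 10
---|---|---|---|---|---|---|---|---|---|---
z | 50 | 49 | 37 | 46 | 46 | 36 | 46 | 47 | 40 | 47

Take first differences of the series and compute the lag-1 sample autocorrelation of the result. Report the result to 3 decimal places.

First differences Δz: -1, -12, 9, 0, -10, 10, 1, -7, 7
Mean of differences = -0.3333
Numerator Σ(Δz_t−Δz̄)(Δz_{t+1}−Δz̄) = -245.1111
Denominator Σ(Δz_t−Δz̄)² = 524.0000
r_1(Δz) = -245.1111 / 524.0000 = -0.468

-0.468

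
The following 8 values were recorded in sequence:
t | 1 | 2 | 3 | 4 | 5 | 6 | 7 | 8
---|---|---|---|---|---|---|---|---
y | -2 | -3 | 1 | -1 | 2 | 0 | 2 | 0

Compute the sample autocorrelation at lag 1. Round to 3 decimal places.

0.005

Mean ȳ = (-2 − 3 + 1 − 1 + 2 + 0 + 2 + 0)/8 = -0.1250
Deviations from mean: -1.8750, -2.8750, 1.1250, -0.8750, 2.1250, 0.1250, 2.1250, 0.1250
Σ(y_t−ȳ)(y_{t+1}−ȳ) = (5.3906) + (-3.2344) + (-0.9844) + (-1.8594) + (0.2656) + (0.2656) + (0.2656) = 0.1094
Denominator Σ(y_t−ȳ)² = 22.8750
r_1 = 0.1094 / 22.8750 = 0.005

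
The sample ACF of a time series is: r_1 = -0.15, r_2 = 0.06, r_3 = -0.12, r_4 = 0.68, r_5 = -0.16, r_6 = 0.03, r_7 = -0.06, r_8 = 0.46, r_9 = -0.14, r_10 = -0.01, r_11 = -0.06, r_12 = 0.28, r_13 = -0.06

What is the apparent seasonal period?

4

The largest autocorrelation is r_4 = 0.68, with weaker echoes at lags 8 (0.46) and 12 (0.28); the remaining lags stay at or below 0.06.
The dominant spike at lag 4 indicates a seasonal period of 4.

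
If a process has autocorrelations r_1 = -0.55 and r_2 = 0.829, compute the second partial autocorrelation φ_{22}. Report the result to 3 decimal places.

φ_{22} = (r_2 − r_1²) / (1 − r_1²)
r_1² = (-0.55)² = 0.3025
Numerator = 0.829 − 0.3025 = 0.5265; denominator = 1 − 0.3025 = 0.6975
φ_{22} = 0.5265 / 0.6975 = 0.755

0.755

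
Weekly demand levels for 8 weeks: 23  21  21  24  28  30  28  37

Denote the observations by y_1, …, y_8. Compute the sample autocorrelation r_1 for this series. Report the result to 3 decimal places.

0.416

Mean ȳ = (23 + 21 + 21 + 24 + 28 + 30 + 28 + 37)/8 = 26.5000
Deviations from mean: -3.5000, -5.5000, -5.5000, -2.5000, 1.5000, 3.5000, 1.5000, 10.5000
Numerator Σ_{t=1}^{7}(y_t−ȳ)(y_{t+1}−ȳ) = 85.7500
Denominator Σ(y_t−ȳ)² = 206.0000
r_1 = 85.7500 / 206.0000 = 0.416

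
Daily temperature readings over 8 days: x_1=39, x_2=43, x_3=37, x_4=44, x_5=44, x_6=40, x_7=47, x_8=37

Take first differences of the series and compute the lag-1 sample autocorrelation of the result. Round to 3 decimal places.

First differences Δx: 4, -6, 7, 0, -4, 7, -10
Mean of differences = -0.2857
Numerator Σ(Δx_t−Δx̄)(Δx_{t+1}−Δx̄) = -162.9388
Denominator Σ(Δx_t−Δx̄)² = 265.4286
r_1(Δx) = -162.9388 / 265.4286 = -0.614

-0.614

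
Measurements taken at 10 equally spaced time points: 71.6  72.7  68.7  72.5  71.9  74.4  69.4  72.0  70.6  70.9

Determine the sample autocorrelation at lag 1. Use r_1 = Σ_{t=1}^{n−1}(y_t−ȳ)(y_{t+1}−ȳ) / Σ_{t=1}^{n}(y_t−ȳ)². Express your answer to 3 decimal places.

Mean ȳ = (71.6 + 72.7 + 68.7 + 72.5 + 71.9 + 74.4 + 69.4 + 72.0 + 70.6 + 70.9)/10 = 71.4700
Numerator Σ_{t=1}^{9}(y_t−ȳ)(y_{t+1}−ȳ) = -11.5249
Denominator Σ(y_t−ȳ)² = 24.6810
r_1 = -11.5249 / 24.6810 = -0.467

-0.467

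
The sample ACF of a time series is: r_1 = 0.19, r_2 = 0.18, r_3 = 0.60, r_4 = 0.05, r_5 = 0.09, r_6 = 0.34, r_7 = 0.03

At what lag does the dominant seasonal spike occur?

The largest autocorrelation is r_3 = 0.60, with a weaker echo at lag 6 (0.34); the remaining lags stay at or below 0.19.
The dominant spike at lag 3 indicates a seasonal period of 3.

3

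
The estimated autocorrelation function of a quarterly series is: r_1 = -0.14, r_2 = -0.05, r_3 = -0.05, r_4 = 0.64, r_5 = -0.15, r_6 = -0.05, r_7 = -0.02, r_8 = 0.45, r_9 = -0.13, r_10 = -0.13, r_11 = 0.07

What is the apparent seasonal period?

4

The largest autocorrelation is r_4 = 0.64, with a weaker echo at lag 8 (0.45); the remaining lags stay at or below 0.07.
The dominant spike at lag 4 indicates a seasonal period of 4.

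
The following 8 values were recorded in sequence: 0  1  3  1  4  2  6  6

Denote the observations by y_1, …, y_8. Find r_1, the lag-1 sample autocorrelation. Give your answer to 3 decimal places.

Mean ȳ = (0 + 1 + 3 + 1 + 4 + 2 + 6 + 6)/8 = 2.8750
Deviations from mean: -2.8750, -1.8750, 0.1250, -1.8750, 1.1250, -0.8750, 3.1250, 3.1250
Σ(y_t−ȳ)(y_{t+1}−ȳ) = (5.3906) + (-0.2344) + (-0.2344) + (-2.1094) + (-0.9844) + (-2.7344) + (9.7656) = 8.8594
Denominator Σ(y_t−ȳ)² = 36.8750
r_1 = 8.8594 / 36.8750 = 0.240

0.240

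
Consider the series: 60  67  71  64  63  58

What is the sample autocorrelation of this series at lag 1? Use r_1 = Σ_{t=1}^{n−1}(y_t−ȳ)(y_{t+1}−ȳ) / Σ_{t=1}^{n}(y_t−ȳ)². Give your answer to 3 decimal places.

Mean ȳ = (60 + 67 + 71 + 64 + 63 + 58)/6 = 63.8333
Numerator Σ_{t=1}^{5}(y_t−ȳ)(y_{t+1}−ȳ) = 16.4722
Denominator Σ(y_t−ȳ)² = 110.8333
r_1 = 16.4722 / 110.8333 = 0.149

0.149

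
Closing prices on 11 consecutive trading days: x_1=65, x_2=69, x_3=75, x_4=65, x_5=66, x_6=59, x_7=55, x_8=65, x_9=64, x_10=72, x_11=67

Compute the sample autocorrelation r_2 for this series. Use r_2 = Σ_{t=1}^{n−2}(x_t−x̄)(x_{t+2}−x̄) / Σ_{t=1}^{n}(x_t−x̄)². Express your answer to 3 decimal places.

0.036

Mean x̄ = (65 + 69 + 75 + 65 + 66 + 59 + 55 + 65 + 64 + 72 + 67)/11 = 65.6364
Numerator Σ_{t=1}^{9}(x_t−x̄)(x_{t+2}−x̄) = 11.0083
Denominator Σ(x_t−x̄)² = 302.5455
r_2 = 11.0083 / 302.5455 = 0.036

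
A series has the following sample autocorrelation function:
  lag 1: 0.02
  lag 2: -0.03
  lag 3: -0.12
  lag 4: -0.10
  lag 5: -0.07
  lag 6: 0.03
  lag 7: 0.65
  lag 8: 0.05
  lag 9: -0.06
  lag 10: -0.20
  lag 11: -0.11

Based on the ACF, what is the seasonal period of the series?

The largest autocorrelation is r_7 = 0.65; the remaining lags stay at or below 0.05.
The dominant spike at lag 7 indicates a seasonal period of 7.

7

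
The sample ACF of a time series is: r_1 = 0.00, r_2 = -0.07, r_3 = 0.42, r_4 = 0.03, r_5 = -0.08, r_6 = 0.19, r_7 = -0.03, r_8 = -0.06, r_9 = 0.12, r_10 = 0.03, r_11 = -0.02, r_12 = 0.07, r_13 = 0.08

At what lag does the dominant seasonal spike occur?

3

The largest autocorrelation is r_3 = 0.42, with a weaker echo at lag 6 (0.19); the remaining lags stay at or below 0.12.
The dominant spike at lag 3 indicates a seasonal period of 3.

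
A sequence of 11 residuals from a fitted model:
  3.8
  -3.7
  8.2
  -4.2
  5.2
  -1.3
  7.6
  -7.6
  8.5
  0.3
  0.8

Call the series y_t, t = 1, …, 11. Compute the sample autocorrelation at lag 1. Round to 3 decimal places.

-0.862

Mean ȳ = (3.8 − 3.7 + 8.2 − 4.2 + 5.2 − 1.3 + 7.6 − 7.6 + 8.5 + 0.3 + 0.8)/11 = 1.6000
Numerator Σ_{t=1}^{10}(y_t−ȳ)(y_{t+1}−ȳ) = -260.2500
Denominator Σ(y_t−ȳ)² = 302.0800
r_1 = -260.2500 / 302.0800 = -0.862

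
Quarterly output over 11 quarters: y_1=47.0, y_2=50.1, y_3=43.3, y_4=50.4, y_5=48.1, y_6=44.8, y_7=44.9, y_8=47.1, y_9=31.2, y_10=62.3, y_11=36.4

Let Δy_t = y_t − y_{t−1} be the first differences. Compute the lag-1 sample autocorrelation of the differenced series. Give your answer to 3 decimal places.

First differences Δy: 3.1, -6.8, 7.1, -2.3, -3.3, 0.1, 2.2, -15.9, 31.1, -25.9
Mean of differences = -1.0600
Numerator Σ(Δy_t−Δȳ)(Δy_{t+1}−Δȳ) = -1401.3616
Denominator Σ(Δy_t−Δȳ)² = 2006.8840
r_1(Δy) = -1401.3616 / 2006.8840 = -0.698

-0.698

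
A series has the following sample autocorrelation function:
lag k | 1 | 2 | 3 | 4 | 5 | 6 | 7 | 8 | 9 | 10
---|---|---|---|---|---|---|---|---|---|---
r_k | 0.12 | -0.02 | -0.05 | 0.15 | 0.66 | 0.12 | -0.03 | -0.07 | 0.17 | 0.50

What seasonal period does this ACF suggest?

The largest autocorrelation is r_5 = 0.66, with a weaker echo at lag 10 (0.50); the remaining lags stay at or below 0.17.
The dominant spike at lag 5 indicates a seasonal period of 5.

5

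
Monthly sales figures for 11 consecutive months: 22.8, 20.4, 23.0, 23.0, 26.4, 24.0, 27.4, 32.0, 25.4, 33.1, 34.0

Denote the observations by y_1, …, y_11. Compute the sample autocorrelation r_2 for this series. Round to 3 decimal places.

0.265

Mean ȳ = (22.8 + 20.4 + 23.0 + 23.0 + 26.4 + 24.0 + 27.4 + 32.0 + 25.4 + 33.1 + 34.0)/11 = 26.5000
Numerator Σ_{t=1}^{9}(y_t−ȳ)(y_{t+2}−ȳ) = 56.6200
Denominator Σ(y_t−ȳ)² = 213.7400
r_2 = 56.6200 / 213.7400 = 0.265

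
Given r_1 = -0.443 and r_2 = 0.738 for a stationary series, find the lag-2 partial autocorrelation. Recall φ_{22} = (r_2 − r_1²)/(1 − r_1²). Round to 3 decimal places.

φ_{22} = (r_2 − r_1²) / (1 − r_1²)
r_1² = (-0.443)² = 0.196249
Numerator = 0.738 − 0.1962 = 0.5418; denominator = 1 − 0.1962 = 0.8038
φ_{22} = 0.5418 / 0.8038 = 0.674

0.674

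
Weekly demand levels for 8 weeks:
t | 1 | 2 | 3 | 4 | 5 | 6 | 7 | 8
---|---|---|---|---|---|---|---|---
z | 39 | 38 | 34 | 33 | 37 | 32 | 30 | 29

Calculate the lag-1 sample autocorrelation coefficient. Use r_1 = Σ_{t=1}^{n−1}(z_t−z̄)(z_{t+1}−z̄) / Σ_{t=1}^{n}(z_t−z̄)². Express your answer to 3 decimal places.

Mean z̄ = (39 + 38 + 34 + 33 + 37 + 32 + 30 + 29)/8 = 34.0000
Deviations from mean: 5.0000, 4.0000, 0.0000, -1.0000, 3.0000, -2.0000, -4.0000, -5.0000
Σ(z_t−z̄)(z_{t+1}−z̄) = (20.0000) + (0.0000) + (0.0000) + (-3.0000) + (-6.0000) + (8.0000) + (20.0000) = 39.0000
Denominator Σ(z_t−z̄)² = 96.0000
r_1 = 39.0000 / 96.0000 = 0.406

0.406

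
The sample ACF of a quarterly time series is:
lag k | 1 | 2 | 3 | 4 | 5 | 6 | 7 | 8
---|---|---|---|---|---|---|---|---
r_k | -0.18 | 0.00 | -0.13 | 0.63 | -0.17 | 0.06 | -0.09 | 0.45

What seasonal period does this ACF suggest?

4

The largest autocorrelation is r_4 = 0.63, with a weaker echo at lag 8 (0.45); the remaining lags stay at or below 0.06.
The dominant spike at lag 4 indicates a seasonal period of 4.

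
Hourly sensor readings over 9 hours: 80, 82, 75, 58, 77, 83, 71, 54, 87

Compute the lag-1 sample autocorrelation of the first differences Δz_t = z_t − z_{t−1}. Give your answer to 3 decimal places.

First differences Δz: 2, -7, -17, 19, 6, -12, -17, 33
Mean of differences = 0.8750
Numerator Σ(Δz_t−Δz̄)(Δz_{t+1}−Δz̄) = -509.2656
Denominator Σ(Δz_t−Δz̄)² = 2254.8750
r_1(Δz) = -509.2656 / 2254.8750 = -0.226

-0.226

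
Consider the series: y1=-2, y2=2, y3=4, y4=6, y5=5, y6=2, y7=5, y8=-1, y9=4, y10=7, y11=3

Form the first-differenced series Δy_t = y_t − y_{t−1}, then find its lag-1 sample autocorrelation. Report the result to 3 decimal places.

-0.346

First differences Δy: 4, 2, 2, -1, -3, 3, -6, 5, 3, -4
Mean of differences = 0.5000
Numerator Σ(Δy_t−Δȳ)(Δy_{t+1}−Δȳ) = -43.7500
Denominator Σ(Δy_t−Δȳ)² = 126.5000
r_1(Δy) = -43.7500 / 126.5000 = -0.346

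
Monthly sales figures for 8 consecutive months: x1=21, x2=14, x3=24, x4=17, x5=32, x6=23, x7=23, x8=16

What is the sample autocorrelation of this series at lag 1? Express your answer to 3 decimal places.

-0.276

Mean x̄ = (21 + 14 + 24 + 17 + 32 + 23 + 23 + 16)/8 = 21.2500
Deviations from mean: -0.2500, -7.2500, 2.7500, -4.2500, 10.7500, 1.7500, 1.7500, -5.2500
Σ(x_t−x̄)(x_{t+1}−x̄) = (1.8125) + (-19.9375) + (-11.6875) + (-45.6875) + (18.8125) + (3.0625) + (-9.1875) = -62.8125
Denominator Σ(x_t−x̄)² = 227.5000
r_1 = -62.8125 / 227.5000 = -0.276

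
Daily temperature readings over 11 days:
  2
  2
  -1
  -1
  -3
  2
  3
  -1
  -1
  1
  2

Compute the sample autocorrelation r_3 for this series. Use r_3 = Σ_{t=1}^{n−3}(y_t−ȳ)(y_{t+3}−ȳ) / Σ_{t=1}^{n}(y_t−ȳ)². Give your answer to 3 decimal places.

Mean ȳ = (2 + 2 − 1 − 1 − 3 + 2 + 3 − 1 − 1 + 1 + 2)/11 = 0.4545
Numerator Σ_{t=1}^{8}(y_t−ȳ)(y_{t+3}−ȳ) = -11.6198
Denominator Σ(y_t−ȳ)² = 36.7273
r_3 = -11.6198 / 36.7273 = -0.316

-0.316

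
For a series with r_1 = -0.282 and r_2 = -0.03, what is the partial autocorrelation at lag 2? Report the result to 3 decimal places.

-0.119

φ_{22} = (r_2 − r_1²) / (1 − r_1²)
r_1² = (-0.282)² = 0.079524
Numerator = -0.03 − 0.0795 = -0.1095; denominator = 1 − 0.0795 = 0.9205
φ_{22} = -0.1095 / 0.9205 = -0.119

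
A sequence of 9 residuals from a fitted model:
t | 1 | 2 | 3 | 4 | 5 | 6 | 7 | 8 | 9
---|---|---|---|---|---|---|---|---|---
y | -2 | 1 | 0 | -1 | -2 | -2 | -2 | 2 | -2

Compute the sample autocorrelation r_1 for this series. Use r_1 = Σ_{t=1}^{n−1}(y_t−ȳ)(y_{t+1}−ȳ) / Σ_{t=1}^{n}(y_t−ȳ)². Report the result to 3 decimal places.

-0.230

Mean ȳ = (-2 + 1 + 0 − 1 − 2 − 2 − 2 + 2 − 2)/9 = -0.8889
Numerator Σ_{t=1}^{8}(y_t−ȳ)(y_{t+1}−ȳ) = -4.3457
Denominator Σ(y_t−ȳ)² = 18.8889
r_1 = -4.3457 / 18.8889 = -0.230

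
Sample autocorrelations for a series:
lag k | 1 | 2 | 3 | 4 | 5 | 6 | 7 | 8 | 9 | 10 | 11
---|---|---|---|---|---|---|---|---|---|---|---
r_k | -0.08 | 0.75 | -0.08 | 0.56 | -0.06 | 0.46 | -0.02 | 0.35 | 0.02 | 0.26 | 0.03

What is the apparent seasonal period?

2

The largest autocorrelation is r_2 = 0.75, with weaker echoes at lags 4 (0.56), 6 (0.46), 8 (0.35) and 10 (0.26); the remaining lags stay at or below 0.03.
The dominant spike at lag 2 indicates a seasonal period of 2.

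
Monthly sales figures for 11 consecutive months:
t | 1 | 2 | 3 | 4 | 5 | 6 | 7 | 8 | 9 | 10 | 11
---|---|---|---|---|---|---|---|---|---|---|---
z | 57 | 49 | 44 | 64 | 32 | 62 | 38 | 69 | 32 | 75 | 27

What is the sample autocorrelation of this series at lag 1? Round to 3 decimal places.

-0.838

Mean z̄ = (57 + 49 + 44 + 64 + 32 + 62 + 38 + 69 + 32 + 75 + 27)/11 = 49.9091
Numerator Σ_{t=1}^{10}(z_t−z̄)(z_{t+1}−z̄) = -2290.6446
Denominator Σ(z_t−z̄)² = 2732.9091
r_1 = -2290.6446 / 2732.9091 = -0.838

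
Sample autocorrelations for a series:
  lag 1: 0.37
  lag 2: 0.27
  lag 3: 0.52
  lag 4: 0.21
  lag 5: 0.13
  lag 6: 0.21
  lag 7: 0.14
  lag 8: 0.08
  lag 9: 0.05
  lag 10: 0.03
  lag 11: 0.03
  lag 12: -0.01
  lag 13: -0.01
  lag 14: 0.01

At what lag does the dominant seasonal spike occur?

3

The largest autocorrelation is r_3 = 0.52; the remaining lags stay at or below 0.37. The elevated value at lag 1 (0.37), dropping to 0.27 at lag 2, reflects decaying short-term dependence rather than seasonality.
The dominant spike at lag 3 indicates a seasonal period of 3.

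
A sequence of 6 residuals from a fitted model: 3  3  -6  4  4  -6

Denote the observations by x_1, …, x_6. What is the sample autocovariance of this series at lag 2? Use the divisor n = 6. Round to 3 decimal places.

Mean x̄ = (3 + 3 − 6 + 4 + 4 − 6)/6 = 0.3333
Deviations: 2.6667, 2.6667, -6.3333, 3.6667, 3.6667, -6.3333
Σ_{t=1}^{4}(x_t−x̄)(x_{t+2}−x̄) = -53.5556
γ_2 = -53.5556 / 6 = -8.926

-8.926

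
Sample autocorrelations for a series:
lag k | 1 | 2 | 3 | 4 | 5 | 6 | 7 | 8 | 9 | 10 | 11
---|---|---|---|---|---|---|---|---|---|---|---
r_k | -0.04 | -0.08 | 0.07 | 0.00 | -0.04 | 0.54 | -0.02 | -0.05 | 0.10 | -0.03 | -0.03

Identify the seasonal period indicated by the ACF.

6

The largest autocorrelation is r_6 = 0.54; the remaining lags stay at or below 0.10.
The dominant spike at lag 6 indicates a seasonal period of 6.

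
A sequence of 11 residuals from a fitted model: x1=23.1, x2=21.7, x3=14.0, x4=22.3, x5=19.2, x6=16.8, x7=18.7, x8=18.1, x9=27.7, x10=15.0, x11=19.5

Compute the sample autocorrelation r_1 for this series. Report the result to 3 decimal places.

Mean x̄ = (23.1 + 21.7 + 14.0 + 22.3 + 19.2 + 16.8 + 18.7 + 18.1 + 27.7 + 15.0 + 19.5)/11 = 19.6455
Numerator Σ_{t=1}^{10}(x_t−x̄)(x_{t+1}−x̄) = -64.4402
Denominator Σ(x_t−x̄)² = 153.1273
r_1 = -64.4402 / 153.1273 = -0.421

-0.421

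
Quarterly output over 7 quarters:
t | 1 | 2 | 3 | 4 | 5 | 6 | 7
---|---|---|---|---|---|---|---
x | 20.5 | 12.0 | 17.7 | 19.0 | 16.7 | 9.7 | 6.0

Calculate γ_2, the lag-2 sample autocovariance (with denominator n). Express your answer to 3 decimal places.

-3.636

Mean x̄ = (20.5 + 12.0 + 17.7 + 19.0 + 16.7 + 9.7 + 6.0)/7 = 14.5143
Deviations: 5.9857, -2.5143, 3.1857, 4.4857, 2.1857, -4.8143, -8.5143
Σ_{t=1}^{5}(x_t−x̄)(x_{t+2}−x̄) = -25.4518
γ_2 = -25.4518 / 7 = -3.636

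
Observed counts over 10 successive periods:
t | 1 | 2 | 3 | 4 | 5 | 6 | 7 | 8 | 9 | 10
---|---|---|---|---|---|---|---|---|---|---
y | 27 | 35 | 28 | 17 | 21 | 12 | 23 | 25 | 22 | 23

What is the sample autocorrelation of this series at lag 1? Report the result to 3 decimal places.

Mean ȳ = (27 + 35 + 28 + 17 + 21 + 12 + 23 + 25 + 22 + 23)/10 = 23.3000
Numerator Σ_{t=1}^{9}(y_t−ȳ)(y_{t+1}−ȳ) = 110.2100
Denominator Σ(y_t−ȳ)² = 350.1000
r_1 = 110.2100 / 350.1000 = 0.315

0.315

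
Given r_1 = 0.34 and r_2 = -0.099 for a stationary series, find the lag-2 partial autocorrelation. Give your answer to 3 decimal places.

φ_{22} = (r_2 − r_1²) / (1 − r_1²)
r_1² = (0.34)² = 0.1156
Numerator = -0.099 − 0.1156 = -0.2146; denominator = 1 − 0.1156 = 0.8844
φ_{22} = -0.2146 / 0.8844 = -0.243

-0.243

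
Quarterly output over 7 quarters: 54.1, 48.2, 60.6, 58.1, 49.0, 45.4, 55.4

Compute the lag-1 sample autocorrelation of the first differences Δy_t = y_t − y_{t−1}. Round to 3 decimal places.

First differences Δy: -5.9, 12.4, -2.5, -9.1, -3.6, 10.0
Mean of differences = 0.2167
Numerator Σ(Δy_t−Δȳ)(Δy_{t+1}−Δȳ) = -84.0903
Denominator Σ(Δy_t−Δȳ)² = 390.3083
r_1(Δy) = -84.0903 / 390.3083 = -0.215

-0.215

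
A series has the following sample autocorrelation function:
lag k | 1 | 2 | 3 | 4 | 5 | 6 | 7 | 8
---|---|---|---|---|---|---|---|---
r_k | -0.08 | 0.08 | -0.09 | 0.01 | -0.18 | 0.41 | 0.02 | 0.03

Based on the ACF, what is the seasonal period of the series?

6

The largest autocorrelation is r_6 = 0.41; the remaining lags stay at or below 0.08.
The dominant spike at lag 6 indicates a seasonal period of 6.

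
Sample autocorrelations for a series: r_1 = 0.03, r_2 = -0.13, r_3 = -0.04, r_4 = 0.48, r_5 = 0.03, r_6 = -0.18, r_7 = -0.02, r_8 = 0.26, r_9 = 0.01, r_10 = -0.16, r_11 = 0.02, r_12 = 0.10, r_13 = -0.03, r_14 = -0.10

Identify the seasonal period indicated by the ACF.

The largest autocorrelation is r_4 = 0.48, with a weaker echo at lag 8 (0.26); the remaining lags stay at or below 0.10.
The dominant spike at lag 4 indicates a seasonal period of 4.

4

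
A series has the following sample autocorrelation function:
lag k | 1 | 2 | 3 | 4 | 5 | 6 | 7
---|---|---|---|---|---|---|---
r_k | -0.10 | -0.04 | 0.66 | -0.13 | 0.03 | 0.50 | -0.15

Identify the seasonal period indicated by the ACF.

The largest autocorrelation is r_3 = 0.66, with a weaker echo at lag 6 (0.50); the remaining lags stay at or below 0.03.
The dominant spike at lag 3 indicates a seasonal period of 3.

3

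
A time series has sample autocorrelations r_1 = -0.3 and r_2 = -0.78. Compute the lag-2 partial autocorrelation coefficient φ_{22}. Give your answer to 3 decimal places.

φ_{22} = (r_2 − r_1²) / (1 − r_1²)
r_1² = (-0.3)² = 0.09
Numerator = -0.78 − 0.0900 = -0.8700; denominator = 1 − 0.0900 = 0.9100
φ_{22} = -0.8700 / 0.9100 = -0.956

-0.956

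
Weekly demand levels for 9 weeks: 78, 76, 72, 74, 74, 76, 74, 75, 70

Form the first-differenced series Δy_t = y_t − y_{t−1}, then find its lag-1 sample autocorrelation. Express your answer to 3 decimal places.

-0.260

First differences Δy: -2, -4, 2, 0, 2, -2, 1, -5
Mean of differences = -1.0000
Numerator Σ(Δy_t−Δȳ)(Δy_{t+1}−Δȳ) = -13.0000
Denominator Σ(Δy_t−Δȳ)² = 50.0000
r_1(Δy) = -13.0000 / 50.0000 = -0.260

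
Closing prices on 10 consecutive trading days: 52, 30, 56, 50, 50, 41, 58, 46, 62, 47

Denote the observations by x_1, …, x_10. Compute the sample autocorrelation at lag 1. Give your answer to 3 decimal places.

-0.474

Mean x̄ = (52 + 30 + 56 + 50 + 50 + 41 + 58 + 46 + 62 + 47)/10 = 49.2000
Numerator Σ_{t=1}^{9}(x_t−x̄)(x_{t+1}−x̄) = -354.2400
Denominator Σ(x_t−x̄)² = 747.6000
r_1 = -354.2400 / 747.6000 = -0.474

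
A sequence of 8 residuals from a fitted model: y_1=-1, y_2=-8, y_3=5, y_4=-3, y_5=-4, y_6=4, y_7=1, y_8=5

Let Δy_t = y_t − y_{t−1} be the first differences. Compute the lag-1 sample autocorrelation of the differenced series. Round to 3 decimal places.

First differences Δy: -7, 13, -8, -1, 8, -3, 4
Mean of differences = 0.8571
Numerator Σ(Δy_t−Δȳ)(Δy_{t+1}−Δȳ) = -239.4490
Denominator Σ(Δy_t−Δȳ)² = 366.8571
r_1(Δy) = -239.4490 / 366.8571 = -0.653

-0.653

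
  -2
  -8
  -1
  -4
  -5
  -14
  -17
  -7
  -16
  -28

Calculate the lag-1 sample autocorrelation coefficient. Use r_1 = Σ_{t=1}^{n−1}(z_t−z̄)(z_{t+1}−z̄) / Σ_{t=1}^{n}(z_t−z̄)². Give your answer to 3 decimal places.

Mean z̄ = (-2 − 8 − 1 − 4 − 5 − 14 − 17 − 7 − 16 − 28)/10 = -10.2000
Numerator Σ_{t=1}^{9}(z_t−z̄)(z_{t+1}−z̄) = 196.5600
Denominator Σ(z_t−z̄)² = 643.6000
r_1 = 196.5600 / 643.6000 = 0.305

0.305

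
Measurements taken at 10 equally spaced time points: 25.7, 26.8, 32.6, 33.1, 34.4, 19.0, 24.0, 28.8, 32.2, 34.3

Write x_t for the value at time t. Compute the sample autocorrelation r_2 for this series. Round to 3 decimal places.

-0.354

Mean x̄ = (25.7 + 26.8 + 32.6 + 33.1 + 34.4 + 19.0 + 24.0 + 28.8 + 32.2 + 34.3)/10 = 29.0900
Numerator Σ_{t=1}^{8}(x_t−x̄)(x_{t+2}−x̄) = -84.3472
Denominator Σ(x_t−x̄)² = 237.9490
r_2 = -84.3472 / 237.9490 = -0.354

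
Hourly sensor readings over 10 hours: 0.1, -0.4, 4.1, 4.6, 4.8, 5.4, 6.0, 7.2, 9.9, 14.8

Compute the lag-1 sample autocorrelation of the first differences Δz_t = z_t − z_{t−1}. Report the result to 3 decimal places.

First differences Δz: -0.5, 4.5, 0.5, 0.2, 0.6, 0.6, 1.2, 2.7, 4.9
Mean of differences = 1.6333
Numerator Σ(Δz_t−Δz̄)(Δz_{t+1}−Δz̄) = -1.7211
Denominator Σ(Δz_t−Δz̄)² = 30.2400
r_1(Δz) = -1.7211 / 30.2400 = -0.057

-0.057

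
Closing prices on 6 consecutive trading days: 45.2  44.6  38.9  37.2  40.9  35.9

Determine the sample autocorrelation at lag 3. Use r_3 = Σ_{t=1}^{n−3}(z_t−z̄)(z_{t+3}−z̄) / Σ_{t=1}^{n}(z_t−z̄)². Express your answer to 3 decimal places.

Mean z̄ = (45.2 + 44.6 + 38.9 + 37.2 + 40.9 + 35.9)/6 = 40.4500
Deviations from mean: 4.7500, 4.1500, -1.5500, -3.2500, 0.4500, -4.5500
Numerator Σ_{t=1}^{3}(z_t−z̄)(z_{t+3}−z̄) = -6.5175
Denominator Σ(z_t−z̄)² = 73.6550
r_3 = -6.5175 / 73.6550 = -0.088

-0.088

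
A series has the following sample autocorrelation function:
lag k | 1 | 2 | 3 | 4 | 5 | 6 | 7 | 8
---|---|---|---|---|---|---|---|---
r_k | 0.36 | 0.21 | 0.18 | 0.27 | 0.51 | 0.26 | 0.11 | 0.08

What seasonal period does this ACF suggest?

5

The largest autocorrelation is r_5 = 0.51; the remaining lags stay at or below 0.36. The elevated value at lag 1 (0.36), dropping to 0.21 at lag 2, reflects decaying short-term dependence rather than seasonality.
The dominant spike at lag 5 indicates a seasonal period of 5.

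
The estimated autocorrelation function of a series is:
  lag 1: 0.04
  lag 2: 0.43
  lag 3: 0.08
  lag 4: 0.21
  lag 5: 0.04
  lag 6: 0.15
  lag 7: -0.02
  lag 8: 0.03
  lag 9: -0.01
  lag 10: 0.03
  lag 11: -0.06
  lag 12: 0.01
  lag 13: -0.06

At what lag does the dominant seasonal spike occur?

The largest autocorrelation is r_2 = 0.43, with weaker echoes at lags 4 (0.21) and 6 (0.15); the remaining lags stay at or below 0.08.
The dominant spike at lag 2 indicates a seasonal period of 2.

2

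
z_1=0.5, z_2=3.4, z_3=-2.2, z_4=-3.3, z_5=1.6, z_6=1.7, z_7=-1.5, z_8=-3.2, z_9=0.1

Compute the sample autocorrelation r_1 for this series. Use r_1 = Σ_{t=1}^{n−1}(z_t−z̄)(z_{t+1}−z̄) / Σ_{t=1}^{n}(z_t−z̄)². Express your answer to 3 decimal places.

Mean z̄ = (0.5 + 3.4 − 2.2 − 3.3 + 1.6 + 1.7 − 1.5 − 3.2 + 0.1)/9 = -0.3222
Numerator Σ_{t=1}^{8}(z_t−z̄)(z_{t+1}−z̄) = -0.3816
Denominator Σ(z_t−z̄)² = 44.5556
r_1 = -0.3816 / 44.5556 = -0.009

-0.009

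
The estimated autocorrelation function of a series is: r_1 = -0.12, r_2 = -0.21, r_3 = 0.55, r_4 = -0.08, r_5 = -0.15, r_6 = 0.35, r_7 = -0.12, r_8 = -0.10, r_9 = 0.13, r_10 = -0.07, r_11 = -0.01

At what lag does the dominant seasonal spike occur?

The largest autocorrelation is r_3 = 0.55, with a weaker echo at lag 6 (0.35); the remaining lags stay at or below 0.13.
The dominant spike at lag 3 indicates a seasonal period of 3.

3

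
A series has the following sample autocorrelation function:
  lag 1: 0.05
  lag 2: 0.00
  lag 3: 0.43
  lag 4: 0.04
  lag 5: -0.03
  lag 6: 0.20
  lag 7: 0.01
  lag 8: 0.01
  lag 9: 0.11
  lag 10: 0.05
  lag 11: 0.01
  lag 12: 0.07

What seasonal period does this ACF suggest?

The largest autocorrelation is r_3 = 0.43, with a weaker echo at lag 6 (0.20); the remaining lags stay at or below 0.11.
The dominant spike at lag 3 indicates a seasonal period of 3.

3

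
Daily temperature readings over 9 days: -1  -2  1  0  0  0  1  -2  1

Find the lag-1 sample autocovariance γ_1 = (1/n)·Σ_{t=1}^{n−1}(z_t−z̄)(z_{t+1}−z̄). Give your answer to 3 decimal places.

Mean z̄ = (-1 − 2 + 1 + 0 + 0 + 0 + 1 − 2 + 1)/9 = -0.2222
Σ_{t=1}^{8}(z_t−z̄)(z_{t+1}−z̄) = -4.4938
γ_1 = -4.4938 / 9 = -0.499

-0.499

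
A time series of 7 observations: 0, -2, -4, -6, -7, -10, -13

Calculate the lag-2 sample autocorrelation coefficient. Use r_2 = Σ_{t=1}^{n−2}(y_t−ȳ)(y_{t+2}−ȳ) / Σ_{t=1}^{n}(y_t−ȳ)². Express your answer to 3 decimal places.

Mean ȳ = (0 − 2 − 4 − 6 − 7 − 10 − 13)/7 = -6.0000
Numerator Σ_{t=1}^{5}(y_t−ȳ)(y_{t+2}−ȳ) = 17.0000
Denominator Σ(y_t−ȳ)² = 122.0000
r_2 = 17.0000 / 122.0000 = 0.139

0.139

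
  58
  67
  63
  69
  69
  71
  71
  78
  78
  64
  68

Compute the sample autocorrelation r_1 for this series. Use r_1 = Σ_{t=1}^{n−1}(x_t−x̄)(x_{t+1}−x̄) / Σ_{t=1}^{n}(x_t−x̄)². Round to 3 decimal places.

0.279

Mean x̄ = (58 + 67 + 63 + 69 + 69 + 71 + 71 + 78 + 78 + 64 + 68)/11 = 68.7273
Numerator Σ_{t=1}^{10}(x_t−x̄)(x_{t+1}−x̄) = 99.3802
Denominator Σ(x_t−x̄)² = 356.1818
r_1 = 99.3802 / 356.1818 = 0.279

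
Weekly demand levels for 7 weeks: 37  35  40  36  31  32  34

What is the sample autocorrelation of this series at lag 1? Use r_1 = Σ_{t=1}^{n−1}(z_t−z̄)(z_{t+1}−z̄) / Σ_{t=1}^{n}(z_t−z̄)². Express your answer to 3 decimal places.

Mean z̄ = (37 + 35 + 40 + 36 + 31 + 32 + 34)/7 = 35.0000
Deviations from mean: 2.0000, 0.0000, 5.0000, 1.0000, -4.0000, -3.0000, -1.0000
Σ(z_t−z̄)(z_{t+1}−z̄) = (0.0000) + (0.0000) + (5.0000) + (-4.0000) + (12.0000) + (3.0000) = 16.0000
Denominator Σ(z_t−z̄)² = 56.0000
r_1 = 16.0000 / 56.0000 = 0.286

0.286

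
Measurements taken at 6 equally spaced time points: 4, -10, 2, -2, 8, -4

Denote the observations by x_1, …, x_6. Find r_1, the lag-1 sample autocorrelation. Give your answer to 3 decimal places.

-0.555

Mean x̄ = (4 − 10 + 2 − 2 + 8 − 4)/6 = -0.3333
Deviations from mean: 4.3333, -9.6667, 2.3333, -1.6667, 8.3333, -3.6667
Σ(x_t−x̄)(x_{t+1}−x̄) = (-41.8889) + (-22.5556) + (-3.8889) + (-13.8889) + (-30.5556) = -112.7778
Denominator Σ(x_t−x̄)² = 203.3333
r_1 = -112.7778 / 203.3333 = -0.555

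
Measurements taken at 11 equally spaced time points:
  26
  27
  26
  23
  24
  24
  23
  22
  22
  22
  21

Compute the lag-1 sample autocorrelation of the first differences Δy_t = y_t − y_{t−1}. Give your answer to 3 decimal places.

First differences Δy: 1, -1, -3, 1, 0, -1, -1, 0, 0, -1
Mean of differences = -0.5000
Numerator Σ(Δy_t−Δȳ)(Δy_{t+1}−Δȳ) = -2.7500
Denominator Σ(Δy_t−Δȳ)² = 12.5000
r_1(Δy) = -2.7500 / 12.5000 = -0.220

-0.220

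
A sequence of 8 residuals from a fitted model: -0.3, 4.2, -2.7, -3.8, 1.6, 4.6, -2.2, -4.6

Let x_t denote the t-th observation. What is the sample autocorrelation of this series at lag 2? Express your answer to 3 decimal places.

-0.706

Mean x̄ = (-0.3 + 4.2 − 2.7 − 3.8 + 1.6 + 4.6 − 2.2 − 4.6)/8 = -0.4000
Deviations from mean: 0.1000, 4.6000, -2.3000, -3.4000, 2.0000, 5.0000, -1.8000, -4.2000
Σ(x_t−x̄)(x_{t+2}−x̄) = (-0.2300) + (-15.6400) + (-4.6000) + (-17.0000) + (-3.6000) + (-21.0000) = -62.0700
Denominator Σ(x_t−x̄)² = 87.9000
r_2 = -62.0700 / 87.9000 = -0.706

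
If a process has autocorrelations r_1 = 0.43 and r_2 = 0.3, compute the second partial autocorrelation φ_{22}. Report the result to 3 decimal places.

0.141

φ_{22} = (r_2 − r_1²) / (1 − r_1²)
r_1² = (0.43)² = 0.1849
Numerator = 0.3 − 0.1849 = 0.1151; denominator = 1 − 0.1849 = 0.8151
φ_{22} = 0.1151 / 0.8151 = 0.141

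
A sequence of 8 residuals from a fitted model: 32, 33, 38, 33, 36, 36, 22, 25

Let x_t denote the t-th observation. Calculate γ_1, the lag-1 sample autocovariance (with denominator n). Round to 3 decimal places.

7.842

Mean x̄ = (32 + 33 + 38 + 33 + 36 + 36 + 22 + 25)/8 = 31.8750
Σ_{t=1}^{7}(x_t−x̄)(x_{t+1}−x̄) = 62.7344
γ_1 = 62.7344 / 8 = 7.842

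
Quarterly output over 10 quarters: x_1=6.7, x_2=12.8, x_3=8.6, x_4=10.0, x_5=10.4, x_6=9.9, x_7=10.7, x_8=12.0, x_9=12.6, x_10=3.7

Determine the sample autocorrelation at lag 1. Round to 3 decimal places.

-0.299

Mean x̄ = (6.7 + 12.8 + 8.6 + 10.0 + 10.4 + 9.9 + 10.7 + 12.0 + 12.6 + 3.7)/10 = 9.7400
Numerator Σ_{t=1}^{9}(x_t−x̄)(x_{t+1}−x̄) = -21.2976
Denominator Σ(x_t−x̄)² = 71.1240
r_1 = -21.2976 / 71.1240 = -0.299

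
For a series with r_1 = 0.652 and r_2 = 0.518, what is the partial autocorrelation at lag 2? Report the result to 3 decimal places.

0.162

φ_{22} = (r_2 − r_1²) / (1 − r_1²)
r_1² = (0.652)² = 0.425104
Numerator = 0.518 − 0.4251 = 0.0929; denominator = 1 − 0.4251 = 0.5749
φ_{22} = 0.0929 / 0.5749 = 0.162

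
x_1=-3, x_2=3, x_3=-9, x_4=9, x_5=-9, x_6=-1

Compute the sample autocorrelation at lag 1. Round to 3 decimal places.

Mean x̄ = (-3 + 3 − 9 + 9 − 9 − 1)/6 = -1.6667
Deviations from mean: -1.3333, 4.6667, -7.3333, 10.6667, -7.3333, 0.6667
Σ(x_t−x̄)(x_{t+1}−x̄) = (-6.2222) + (-34.2222) + (-78.2222) + (-78.2222) + (-4.8889) = -201.7778
Denominator Σ(x_t−x̄)² = 245.3333
r_1 = -201.7778 / 245.3333 = -0.822

-0.822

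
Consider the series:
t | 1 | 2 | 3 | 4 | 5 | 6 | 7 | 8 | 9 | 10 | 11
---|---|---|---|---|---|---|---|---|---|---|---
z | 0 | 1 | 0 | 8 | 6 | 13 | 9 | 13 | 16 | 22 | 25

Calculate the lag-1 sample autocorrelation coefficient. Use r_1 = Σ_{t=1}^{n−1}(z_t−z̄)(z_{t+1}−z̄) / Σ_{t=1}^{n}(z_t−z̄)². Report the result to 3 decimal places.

0.636

Mean z̄ = (0 + 1 + 0 + 8 + 6 + 13 + 9 + 13 + 16 + 22 + 25)/11 = 10.2727
Numerator Σ_{t=1}^{10}(z_t−z̄)(z_{t+1}−z̄) = 460.4711
Denominator Σ(z_t−z̄)² = 724.1818
r_1 = 460.4711 / 724.1818 = 0.636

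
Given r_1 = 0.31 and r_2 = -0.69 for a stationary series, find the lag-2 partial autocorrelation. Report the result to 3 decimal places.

-0.870

φ_{22} = (r_2 − r_1²) / (1 − r_1²)
r_1² = (0.31)² = 0.0961
Numerator = -0.69 − 0.0961 = -0.7861; denominator = 1 − 0.0961 = 0.9039
φ_{22} = -0.7861 / 0.9039 = -0.870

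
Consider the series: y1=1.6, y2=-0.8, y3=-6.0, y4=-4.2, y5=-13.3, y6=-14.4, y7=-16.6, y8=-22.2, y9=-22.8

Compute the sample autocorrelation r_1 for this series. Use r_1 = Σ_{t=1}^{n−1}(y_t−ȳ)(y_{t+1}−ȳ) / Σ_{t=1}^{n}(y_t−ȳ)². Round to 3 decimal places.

0.649

Mean ȳ = (1.6 − 0.8 − 6.0 − 4.2 − 13.3 − 14.4 − 16.6 − 22.2 − 22.8)/9 = -10.9667
Numerator Σ_{t=1}^{8}(y_t−ȳ)(y_{t+1}−ȳ) = 419.6356
Denominator Σ(y_t−ȳ)² = 646.9200
r_1 = 419.6356 / 646.9200 = 0.649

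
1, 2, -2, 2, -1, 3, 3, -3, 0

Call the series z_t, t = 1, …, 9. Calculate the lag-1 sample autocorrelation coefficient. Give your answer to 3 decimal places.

-0.354

Mean z̄ = (1 + 2 − 2 + 2 − 1 + 3 + 3 − 3 + 0)/9 = 0.5556
Numerator Σ_{t=1}^{8}(z_t−z̄)(z_{t+1}−z̄) = -13.5309
Denominator Σ(z_t−z̄)² = 38.2222
r_1 = -13.5309 / 38.2222 = -0.354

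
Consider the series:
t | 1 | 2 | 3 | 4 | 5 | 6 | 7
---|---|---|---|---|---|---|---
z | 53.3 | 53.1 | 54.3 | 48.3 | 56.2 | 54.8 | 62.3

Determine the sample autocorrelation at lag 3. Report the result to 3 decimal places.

-0.404

Mean z̄ = (53.3 + 53.1 + 54.3 + 48.3 + 56.2 + 54.8 + 62.3)/7 = 54.6143
Σ(z_t−z̄)(z_{t+3}−z̄) = (8.2988) + (-2.4012) + (-0.0584) + (-48.5298) = -42.6906
Denominator Σ(z_t−z̄)² = 105.6086
r_3 = -42.6906 / 105.6086 = -0.404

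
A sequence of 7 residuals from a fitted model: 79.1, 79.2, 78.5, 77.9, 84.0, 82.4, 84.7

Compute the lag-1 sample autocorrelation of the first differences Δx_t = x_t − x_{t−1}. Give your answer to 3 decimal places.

First differences Δx: 0.1, -0.7, -0.6, 6.1, -1.6, 2.3
Mean of differences = 0.9333
Numerator Σ(Δx_t−Δx̄)(Δx_{t+1}−Δx̄) = -20.6078
Denominator Σ(Δx_t−Δx̄)² = 40.6933
r_1(Δx) = -20.6078 / 40.6933 = -0.506

-0.506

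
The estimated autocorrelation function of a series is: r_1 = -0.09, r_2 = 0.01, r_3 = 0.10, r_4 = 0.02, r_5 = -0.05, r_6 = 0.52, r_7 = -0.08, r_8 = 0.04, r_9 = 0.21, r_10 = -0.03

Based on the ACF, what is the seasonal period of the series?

6

The largest autocorrelation is r_6 = 0.52; the remaining lags stay at or below 0.21.
The dominant spike at lag 6 indicates a seasonal period of 6.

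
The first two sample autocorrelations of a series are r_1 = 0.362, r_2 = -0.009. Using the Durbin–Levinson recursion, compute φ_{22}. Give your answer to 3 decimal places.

φ_{22} = (r_2 − r_1²) / (1 − r_1²)
r_1² = (0.362)² = 0.131044
Numerator = -0.009 − 0.1310 = -0.1400; denominator = 1 − 0.1310 = 0.8690
φ_{22} = -0.1400 / 0.8690 = -0.161

-0.161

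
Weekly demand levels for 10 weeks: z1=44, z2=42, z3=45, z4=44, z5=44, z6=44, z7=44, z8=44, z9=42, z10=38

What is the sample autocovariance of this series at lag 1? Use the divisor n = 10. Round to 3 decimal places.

0.649

Mean z̄ = (44 + 42 + 45 + 44 + 44 + 44 + 44 + 44 + 42 + 38)/10 = 43.1000
Σ_{t=1}^{9}(z_t−z̄)(z_{t+1}−z̄) = 6.4900
γ_1 = 6.4900 / 10 = 0.649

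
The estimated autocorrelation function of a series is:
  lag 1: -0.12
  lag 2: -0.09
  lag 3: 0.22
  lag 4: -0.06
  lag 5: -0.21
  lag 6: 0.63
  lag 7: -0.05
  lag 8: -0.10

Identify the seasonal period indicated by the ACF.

6

The largest autocorrelation is r_6 = 0.63; the remaining lags stay at or below 0.22.
The dominant spike at lag 6 indicates a seasonal period of 6.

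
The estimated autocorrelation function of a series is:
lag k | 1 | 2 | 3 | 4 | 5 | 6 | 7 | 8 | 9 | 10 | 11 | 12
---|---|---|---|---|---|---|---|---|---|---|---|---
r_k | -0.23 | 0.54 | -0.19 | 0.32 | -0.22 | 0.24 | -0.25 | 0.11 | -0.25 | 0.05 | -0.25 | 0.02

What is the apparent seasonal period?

The largest autocorrelation is r_2 = 0.54, with weaker echoes at lags 4 (0.32) and 6 (0.24); the remaining lags stay at or below 0.11.
The dominant spike at lag 2 indicates a seasonal period of 2.

2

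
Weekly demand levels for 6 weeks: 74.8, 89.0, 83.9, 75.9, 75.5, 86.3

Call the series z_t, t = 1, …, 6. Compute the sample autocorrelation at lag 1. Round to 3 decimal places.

Mean z̄ = (74.8 + 89.0 + 83.9 + 75.9 + 75.5 + 86.3)/6 = 80.9000
Deviations from mean: -6.1000, 8.1000, 3.0000, -5.0000, -5.4000, 5.4000
Numerator Σ_{t=1}^{5}(z_t−z̄)(z_{t+1}−z̄) = -42.2700
Denominator Σ(z_t−z̄)² = 195.1400
r_1 = -42.2700 / 195.1400 = -0.217

-0.217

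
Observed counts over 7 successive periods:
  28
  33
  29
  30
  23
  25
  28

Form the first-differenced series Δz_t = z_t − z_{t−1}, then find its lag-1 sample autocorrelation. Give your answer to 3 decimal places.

First differences Δz: 5, -4, 1, -7, 2, 3
Mean of differences = 0.0000
Numerator Σ(Δz_t−Δz̄)(Δz_{t+1}−Δz̄) = -39.0000
Denominator Σ(Δz_t−Δz̄)² = 104.0000
r_1(Δz) = -39.0000 / 104.0000 = -0.375

-0.375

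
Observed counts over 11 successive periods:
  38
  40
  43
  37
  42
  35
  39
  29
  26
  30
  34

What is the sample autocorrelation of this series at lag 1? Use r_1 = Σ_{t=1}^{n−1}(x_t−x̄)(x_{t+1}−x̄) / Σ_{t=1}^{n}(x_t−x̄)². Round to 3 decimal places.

Mean x̄ = (38 + 40 + 43 + 37 + 42 + 35 + 39 + 29 + 26 + 30 + 34)/11 = 35.7273
Numerator Σ_{t=1}^{10}(x_t−x̄)(x_{t+1}−x̄) = 160.1074
Denominator Σ(x_t−x̄)² = 304.1818
r_1 = 160.1074 / 304.1818 = 0.526

0.526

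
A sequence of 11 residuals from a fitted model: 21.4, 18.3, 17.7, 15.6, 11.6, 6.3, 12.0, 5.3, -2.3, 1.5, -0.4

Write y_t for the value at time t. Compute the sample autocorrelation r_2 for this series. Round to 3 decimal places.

0.435

Mean ȳ = (21.4 + 18.3 + 17.7 + 15.6 + 11.6 + 6.3 + 12.0 + 5.3 − 2.3 + 1.5 − 0.4)/11 = 9.7273
Numerator Σ_{t=1}^{9}(y_t−ȳ)(y_{t+2}−ȳ) = 288.5349
Denominator Σ(y_t−ȳ)² = 662.7218
r_2 = 288.5349 / 662.7218 = 0.435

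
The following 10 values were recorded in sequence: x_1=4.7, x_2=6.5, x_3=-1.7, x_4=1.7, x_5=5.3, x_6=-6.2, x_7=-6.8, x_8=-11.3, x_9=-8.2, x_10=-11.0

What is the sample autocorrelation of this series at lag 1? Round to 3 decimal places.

0.543

Mean x̄ = (4.7 + 6.5 − 1.7 + 1.7 + 5.3 − 6.2 − 6.8 − 11.3 − 8.2 − 11.0)/10 = -2.7000
Numerator Σ_{t=1}^{9}(x_t−x̄)(x_{t+1}−x̄) = 231.4400
Denominator Σ(x_t−x̄)² = 425.9200
r_1 = 231.4400 / 425.9200 = 0.543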